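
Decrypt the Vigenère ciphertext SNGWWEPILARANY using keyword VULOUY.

Repeat the key across the ciphertext: VULOUYVULOUYVU
S(18)−V(21): -3≡23 → X
N(13)−U(20): -7≡19 → T
G(6)−L(11): -5≡21 → V
W(22)−O(14): 8 → I
W(22)−U(20): 2 → C
E(4)−Y(24): -20≡6 → G
P(15)−V(21): -6≡20 → U
I(8)−U(20): -12≡14 → O
L(11)−L(11): 0 → A
A(0)−O(14): -14≡12 → M
R(17)−U(20): -3≡23 → X
A(0)−Y(24): -24≡2 → C
N(13)−V(21): -8≡18 → S
Y(24)−U(20): 4 → E

XTVICGUOAMXCSE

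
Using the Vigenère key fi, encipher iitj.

Repeat the key across the message: fifi
i(8)+f(5): 13 → n
i(8)+i(8): 16 → q
t(19)+f(5): 24 → y
j(9)+i(8): 17 → r

nqyr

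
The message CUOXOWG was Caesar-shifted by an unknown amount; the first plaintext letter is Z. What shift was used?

3

From the crib: C(2)−Z(25)=-23≡3, so the shift is 3.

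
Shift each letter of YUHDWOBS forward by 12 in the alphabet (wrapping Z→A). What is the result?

Y(24): 24+12=36≡10 → K
U(20): 20+12=32≡6 → G
H(7): 7+12=19 → T
D(3): 3+12=15 → P
W(22): 22+12=34≡8 → I
O(14): 14+12=26≡0 → A
B(1): 1+12=13 → N
S(18): 18+12=30≡4 → E

KGTPIANE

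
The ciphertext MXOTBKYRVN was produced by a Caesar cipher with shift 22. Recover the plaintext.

M(12): 12−22=-10≡16 → Q
X(23): 23−22=1 → B
O(14): 14−22=-8≡18 → S
T(19): 19−22=-3≡23 → X
B(1): 1−22=-21≡5 → F
K(10): 10−22=-12≡14 → O
Y(24): 24−22=2 → C
R(17): 17−22=-5≡21 → V
V(21): 21−22=-1≡25 → Z
N(13): 13−22=-9≡17 → R

QBSXFOCVZR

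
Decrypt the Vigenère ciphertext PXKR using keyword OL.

BMWG

Repeat the key across the ciphertext: OLOL
P(15)−O(14): 1 → B
X(23)−L(11): 12 → M
K(10)−O(14): -4≡22 → W
R(17)−L(11): 6 → G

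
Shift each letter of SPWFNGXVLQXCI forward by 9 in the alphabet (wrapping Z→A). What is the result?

S(18): 18+9=27≡1 → B
P(15): 15+9=24 → Y
W(22): 22+9=31≡5 → F
F(5): 5+9=14 → O
N(13): 13+9=22 → W
G(6): 6+9=15 → P
X(23): 23+9=32≡6 → G
V(21): 21+9=30≡4 → E
L(11): 11+9=20 → U
Q(16): 16+9=25 → Z
X(23): 23+9=32≡6 → G
C(2): 2+9=11 → L
I(8): 8+9=17 → R

BYFOWPGEUZGLR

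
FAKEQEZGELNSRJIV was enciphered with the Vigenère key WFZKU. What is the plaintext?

Repeat the key across the ciphertext: WFZKUWFZKUWFZKUW
F(5)−W(22): -17≡9 → J
A(0)−F(5): -5≡21 → V
K(10)−Z(25): -15≡11 → L
E(4)−K(10): -6≡20 → U
Q(16)−U(20): -4≡22 → W
E(4)−W(22): -18≡8 → I
Z(25)−F(5): 20 → U
G(6)−Z(25): -19≡7 → H
E(4)−K(10): -6≡20 → U
L(11)−U(20): -9≡17 → R
N(13)−W(22): -9≡17 → R
S(18)−F(5): 13 → N
R(17)−Z(25): -8≡18 → S
J(9)−K(10): -1≡25 → Z
I(8)−U(20): -12≡14 → O
V(21)−W(22): -1≡25 → Z

JVLUWIUHURRNSZOZ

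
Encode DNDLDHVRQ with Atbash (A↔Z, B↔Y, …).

WMWOWSEIJ

D(3) → W(22)
N(13) → M(12)
D(3) → W(22)
L(11) → O(14)
D(3) → W(22)
H(7) → S(18)
V(21) → E(4)
R(17) → I(8)
Q(16) → J(9)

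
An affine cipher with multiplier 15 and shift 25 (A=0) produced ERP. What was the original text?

JWI

The inverse of 15 mod 26 is 7, since 15·7=105≡1. Apply D(y)=7·(y−25) mod 26:
E(4): 7·(4−25)=-147≡9 → J
R(17): 7·(17−25)=-56≡22 → W
P(15): 7·(15−25)=-70≡8 → I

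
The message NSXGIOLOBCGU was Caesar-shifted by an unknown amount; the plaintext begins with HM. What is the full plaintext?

From the crib: N(13)−H(7)=6, so the shift is 6.
Subtract 6 from each ciphertext letter:
N(13): 13−6=7 → H
S(18): 18−6=12 → M
X(23): 23−6=17 → R
G(6): 6−6=0 → A
I(8): 8−6=2 → C
O(14): 14−6=8 → I
L(11): 11−6=5 → F
O(14): 14−6=8 → I
B(1): 1−6=-5≡21 → V
C(2): 2−6=-4≡22 → W
G(6): 6−6=0 → A
U(20): 20−6=14 → O

HMRACIFIVWAO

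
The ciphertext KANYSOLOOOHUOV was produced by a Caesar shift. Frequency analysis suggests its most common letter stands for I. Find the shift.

6

The most frequent ciphertext letter is O (appears 5 times).
O is position 14; I is position 8.
Shift = 6.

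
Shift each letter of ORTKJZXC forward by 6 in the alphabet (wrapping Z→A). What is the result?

UXZQPFDI

O(14): 14+6=20 → U
R(17): 17+6=23 → X
T(19): 19+6=25 → Z
K(10): 10+6=16 → Q
J(9): 9+6=15 → P
Z(25): 25+6=31≡5 → F
X(23): 23+6=29≡3 → D
C(2): 2+6=8 → I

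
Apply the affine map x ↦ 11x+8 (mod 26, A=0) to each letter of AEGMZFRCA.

IAWKXLNEI

A(0): 11·0+8=8 → I
E(4): 11·4+8=52≡0 → A
G(6): 11·6+8=74≡22 → W
M(12): 11·12+8=140≡10 → K
Z(25): 11·25+8=283≡23 → X
F(5): 11·5+8=63≡11 → L
R(17): 11·17+8=195≡13 → N
C(2): 11·2+8=30≡4 → E
A(0): 11·0+8=8 → I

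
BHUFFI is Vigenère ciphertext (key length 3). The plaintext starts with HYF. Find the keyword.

UJP

Subtract each crib letter from the matching ciphertext letter (mod 26):
B(1)−H(7)=-6≡20 → U
H(7)−Y(24)=-17≡9 → J
U(20)−F(5)=15 → P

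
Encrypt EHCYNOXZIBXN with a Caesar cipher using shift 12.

E(4): 4+12=16 → Q
H(7): 7+12=19 → T
C(2): 2+12=14 → O
Y(24): 24+12=36≡10 → K
N(13): 13+12=25 → Z
O(14): 14+12=26≡0 → A
X(23): 23+12=35≡9 → J
Z(25): 25+12=37≡11 → L
I(8): 8+12=20 → U
B(1): 1+12=13 → N
X(23): 23+12=35≡9 → J
N(13): 13+12=25 → Z

QTOKZAJLUNJZ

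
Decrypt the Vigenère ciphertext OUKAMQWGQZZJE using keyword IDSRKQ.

GRSJCAODYIPTW

Repeat the key across the ciphertext: IDSRKQIDSRKQI
O(14)−I(8): 6 → G
U(20)−D(3): 17 → R
K(10)−S(18): -8≡18 → S
A(0)−R(17): -17≡9 → J
M(12)−K(10): 2 → C
Q(16)−Q(16): 0 → A
W(22)−I(8): 14 → O
G(6)−D(3): 3 → D
Q(16)−S(18): -2≡24 → Y
Z(25)−R(17): 8 → I
Z(25)−K(10): 15 → P
J(9)−Q(16): -7≡19 → T
E(4)−I(8): -4≡22 → W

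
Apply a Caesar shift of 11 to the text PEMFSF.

APXQDQ

P(15): 15+11=26≡0 → A
E(4): 4+11=15 → P
M(12): 12+11=23 → X
F(5): 5+11=16 → Q
S(18): 18+11=29≡3 → D
F(5): 5+11=16 → Q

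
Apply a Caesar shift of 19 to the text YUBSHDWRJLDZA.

RNULAWPKCEWST

Y(24): 24+19=43≡17 → R
U(20): 20+19=39≡13 → N
B(1): 1+19=20 → U
S(18): 18+19=37≡11 → L
H(7): 7+19=26≡0 → A
D(3): 3+19=22 → W
W(22): 22+19=41≡15 → P
R(17): 17+19=36≡10 → K
J(9): 9+19=28≡2 → C
L(11): 11+19=30≡4 → E
D(3): 3+19=22 → W
Z(25): 25+19=44≡18 → S
A(0): 0+19=19 → T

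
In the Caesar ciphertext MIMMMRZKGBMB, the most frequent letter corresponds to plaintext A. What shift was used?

12

The most frequent ciphertext letter is M (appears 5 times).
M is position 12; A is position 0.
Shift = 12.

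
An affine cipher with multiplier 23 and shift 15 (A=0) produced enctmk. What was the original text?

vsnqbt

The inverse of 23 mod 26 is 17, since 23·17=391≡1. Apply D(y)=17·(y−15) mod 26:
e(4): 17·(4−15)=-187≡21 → v
n(13): 17·(13−15)=-34≡18 → s
c(2): 17·(2−15)=-221≡13 → n
t(19): 17·(19−15)=68≡16 → q
m(12): 17·(12−15)=-51≡1 → b
k(10): 17·(10−15)=-85≡19 → t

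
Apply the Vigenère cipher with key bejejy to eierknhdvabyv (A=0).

fmnvtliheekww

Repeat the key across the message: bejejybejejyb
e(4)+b(1): 5 → f
i(8)+e(4): 12 → m
e(4)+j(9): 13 → n
r(17)+e(4): 21 → v
k(10)+j(9): 19 → t
n(13)+y(24): 37≡11 → l
h(7)+b(1): 8 → i
d(3)+e(4): 7 → h
v(21)+j(9): 30≡4 → e
a(0)+e(4): 4 → e
b(1)+j(9): 10 → k
y(24)+y(24): 48≡22 → w
v(21)+b(1): 22 → w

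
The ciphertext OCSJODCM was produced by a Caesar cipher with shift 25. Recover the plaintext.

PDTKPEDN

O(14): 14−25=-11≡15 → P
C(2): 2−25=-23≡3 → D
S(18): 18−25=-7≡19 → T
J(9): 9−25=-16≡10 → K
O(14): 14−25=-11≡15 → P
D(3): 3−25=-22≡4 → E
C(2): 2−25=-23≡3 → D
M(12): 12−25=-13≡13 → N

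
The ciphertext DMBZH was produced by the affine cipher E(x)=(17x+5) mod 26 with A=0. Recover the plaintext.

GFMSU

The inverse of 17 mod 26 is 23, since 17·23=391≡1. Apply D(y)=23·(y−5) mod 26:
D(3): 23·(3−5)=-46≡6 → G
M(12): 23·(12−5)=161≡5 → F
B(1): 23·(1−5)=-92≡12 → M
Z(25): 23·(25−5)=460≡18 → S
H(7): 23·(7−5)=46≡20 → U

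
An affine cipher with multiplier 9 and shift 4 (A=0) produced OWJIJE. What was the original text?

ECPMPA

The inverse of 9 mod 26 is 3, since 9·3=27≡1. Apply D(y)=3·(y−4) mod 26:
O(14): 3·(14−4)=30≡4 → E
W(22): 3·(22−4)=54≡2 → C
J(9): 3·(9−4)=15 → P
I(8): 3·(8−4)=12 → M
J(9): 3·(9−4)=15 → P
E(4): 3·(4−4)=0 → A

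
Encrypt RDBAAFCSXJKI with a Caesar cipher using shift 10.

BNLKKPMCHTUS

R(17): 17+10=27≡1 → B
D(3): 3+10=13 → N
B(1): 1+10=11 → L
A(0): 0+10=10 → K
A(0): 0+10=10 → K
F(5): 5+10=15 → P
C(2): 2+10=12 → M
S(18): 18+10=28≡2 → C
X(23): 23+10=33≡7 → H
J(9): 9+10=19 → T
K(10): 10+10=20 → U
I(8): 8+10=18 → S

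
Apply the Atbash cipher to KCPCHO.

PXKXSL

K(10) → P(15)
C(2) → X(23)
P(15) → K(10)
C(2) → X(23)
H(7) → S(18)
O(14) → L(11)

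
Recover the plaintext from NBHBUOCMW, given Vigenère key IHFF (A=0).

FUCWMHXHO

Repeat the key across the ciphertext: IHFFIHFFI
N(13)−I(8): 5 → F
B(1)−H(7): -6≡20 → U
H(7)−F(5): 2 → C
B(1)−F(5): -4≡22 → W
U(20)−I(8): 12 → M
O(14)−H(7): 7 → H
C(2)−F(5): -3≡23 → X
M(12)−F(5): 7 → H
W(22)−I(8): 14 → O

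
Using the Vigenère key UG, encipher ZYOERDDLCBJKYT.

TEIKLJXRWHDQSZ

Repeat the key across the message: UGUGUGUGUGUGUG
Z(25)+U(20): 45≡19 → T
Y(24)+G(6): 30≡4 → E
O(14)+U(20): 34≡8 → I
E(4)+G(6): 10 → K
R(17)+U(20): 37≡11 → L
D(3)+G(6): 9 → J
D(3)+U(20): 23 → X
L(11)+G(6): 17 → R
C(2)+U(20): 22 → W
B(1)+G(6): 7 → H
J(9)+U(20): 29≡3 → D
K(10)+G(6): 16 → Q
Y(24)+U(20): 44≡18 → S
T(19)+G(6): 25 → Z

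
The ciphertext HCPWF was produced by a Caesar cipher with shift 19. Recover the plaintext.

OJWDM

H(7): 7−19=-12≡14 → O
C(2): 2−19=-17≡9 → J
P(15): 15−19=-4≡22 → W
W(22): 22−19=3 → D
F(5): 5−19=-14≡12 → M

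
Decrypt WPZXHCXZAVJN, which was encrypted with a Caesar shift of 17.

W(22): 22−17=5 → F
P(15): 15−17=-2≡24 → Y
Z(25): 25−17=8 → I
X(23): 23−17=6 → G
H(7): 7−17=-10≡16 → Q
C(2): 2−17=-15≡11 → L
X(23): 23−17=6 → G
Z(25): 25−17=8 → I
A(0): 0−17=-17≡9 → J
V(21): 21−17=4 → E
J(9): 9−17=-8≡18 → S
N(13): 13−17=-4≡22 → W

FYIGQLGIJESW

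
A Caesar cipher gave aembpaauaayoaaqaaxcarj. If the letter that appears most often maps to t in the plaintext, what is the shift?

The most frequent ciphertext letter is a (appears 10 times).
a is position 0; t is position 19.
Shift = -19≡7.

7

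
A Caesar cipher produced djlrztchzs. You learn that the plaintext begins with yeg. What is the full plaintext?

yegmuoxcun

From the crib: d(3)−y(24)=-21≡5, so the shift is 5.
Subtract 5 from each ciphertext letter:
d(3): 3−5=-2≡24 → y
j(9): 9−5=4 → e
l(11): 11−5=6 → g
r(17): 17−5=12 → m
z(25): 25−5=20 → u
t(19): 19−5=14 → o
c(2): 2−5=-3≡23 → x
h(7): 7−5=2 → c
z(25): 25−5=20 → u
s(18): 18−5=13 → n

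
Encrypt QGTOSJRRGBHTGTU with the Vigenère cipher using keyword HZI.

Repeat the key across the message: HZIHZIHZIHZIHZI
Q(16)+H(7): 23 → X
G(6)+Z(25): 31≡5 → F
T(19)+I(8): 27≡1 → B
O(14)+H(7): 21 → V
S(18)+Z(25): 43≡17 → R
J(9)+I(8): 17 → R
R(17)+H(7): 24 → Y
R(17)+Z(25): 42≡16 → Q
G(6)+I(8): 14 → O
B(1)+H(7): 8 → I
H(7)+Z(25): 32≡6 → G
T(19)+I(8): 27≡1 → B
G(6)+H(7): 13 → N
T(19)+Z(25): 44≡18 → S
U(20)+I(8): 28≡2 → C

XFBVRRYQOIGBNSC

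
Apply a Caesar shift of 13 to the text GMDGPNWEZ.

TZQTCAJRM

G(6): 6+13=19 → T
M(12): 12+13=25 → Z
D(3): 3+13=16 → Q
G(6): 6+13=19 → T
P(15): 15+13=28≡2 → C
N(13): 13+13=26≡0 → A
W(22): 22+13=35≡9 → J
E(4): 4+13=17 → R
Z(25): 25+13=38≡12 → M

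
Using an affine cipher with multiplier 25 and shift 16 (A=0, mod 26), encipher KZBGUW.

K(10): 25·10+16=266≡6 → G
Z(25): 25·25+16=641≡17 → R
B(1): 25·1+16=41≡15 → P
G(6): 25·6+16=166≡10 → K
U(20): 25·20+16=516≡22 → W
W(22): 25·22+16=566≡20 → U

GRPKWU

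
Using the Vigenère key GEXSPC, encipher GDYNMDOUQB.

MHVFBFUYNT

Repeat the key across the message: GEXSPCGEXS
G(6)+G(6): 12 → M
D(3)+E(4): 7 → H
Y(24)+X(23): 47≡21 → V
N(13)+S(18): 31≡5 → F
M(12)+P(15): 27≡1 → B
D(3)+C(2): 5 → F
O(14)+G(6): 20 → U
U(20)+E(4): 24 → Y
Q(16)+X(23): 39≡13 → N
B(1)+S(18): 19 → T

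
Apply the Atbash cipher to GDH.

TWS

G(6) → T(19)
D(3) → W(22)
H(7) → S(18)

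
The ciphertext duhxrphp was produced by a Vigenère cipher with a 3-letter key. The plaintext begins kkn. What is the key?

Subtract each crib letter from the matching ciphertext letter (mod 26):
d(3)−k(10)=-7≡19 → t
u(20)−k(10)=10 → k
h(7)−n(13)=-6≡20 → u

tku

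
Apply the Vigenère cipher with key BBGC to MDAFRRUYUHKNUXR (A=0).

NEGHSSAAVIQPVYX

Repeat the key across the message: BBGCBBGCBBGCBBG
M(12)+B(1): 13 → N
D(3)+B(1): 4 → E
A(0)+G(6): 6 → G
F(5)+C(2): 7 → H
R(17)+B(1): 18 → S
R(17)+B(1): 18 → S
U(20)+G(6): 26≡0 → A
Y(24)+C(2): 26≡0 → A
U(20)+B(1): 21 → V
H(7)+B(1): 8 → I
K(10)+G(6): 16 → Q
N(13)+C(2): 15 → P
U(20)+B(1): 21 → V
X(23)+B(1): 24 → Y
R(17)+G(6): 23 → X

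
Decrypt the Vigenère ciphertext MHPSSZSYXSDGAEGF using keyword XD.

PESPVWVVAPGDDBJC

Repeat the key across the ciphertext: XDXDXDXDXDXDXDXD
M(12)−X(23): -11≡15 → P
H(7)−D(3): 4 → E
P(15)−X(23): -8≡18 → S
S(18)−D(3): 15 → P
S(18)−X(23): -5≡21 → V
Z(25)−D(3): 22 → W
S(18)−X(23): -5≡21 → V
Y(24)−D(3): 21 → V
X(23)−X(23): 0 → A
S(18)−D(3): 15 → P
D(3)−X(23): -20≡6 → G
G(6)−D(3): 3 → D
A(0)−X(23): -23≡3 → D
E(4)−D(3): 1 → B
G(6)−X(23): -17≡9 → J
F(5)−D(3): 2 → C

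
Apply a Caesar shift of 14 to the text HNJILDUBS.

H(7): 7+14=21 → V
N(13): 13+14=27≡1 → B
J(9): 9+14=23 → X
I(8): 8+14=22 → W
L(11): 11+14=25 → Z
D(3): 3+14=17 → R
U(20): 20+14=34≡8 → I
B(1): 1+14=15 → P
S(18): 18+14=32≡6 → G

VBXWZRIPG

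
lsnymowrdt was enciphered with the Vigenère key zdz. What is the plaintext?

Repeat the key across the ciphertext: zdzzdzzdzz
l(11)−z(25): -14≡12 → m
s(18)−d(3): 15 → p
n(13)−z(25): -12≡14 → o
y(24)−z(25): -1≡25 → z
m(12)−d(3): 9 → j
o(14)−z(25): -11≡15 → p
w(22)−z(25): -3≡23 → x
r(17)−d(3): 14 → o
d(3)−z(25): -22≡4 → e
t(19)−z(25): -6≡20 → u

mpozjpxoeu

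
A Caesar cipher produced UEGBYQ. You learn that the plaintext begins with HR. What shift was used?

From the crib: U(20)−H(7)=13, so the shift is 13.

13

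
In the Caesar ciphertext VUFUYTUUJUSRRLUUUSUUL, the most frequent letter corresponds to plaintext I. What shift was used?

The most frequent ciphertext letter is U (appears 10 times).
U is position 20; I is position 8.
Shift = 12.

12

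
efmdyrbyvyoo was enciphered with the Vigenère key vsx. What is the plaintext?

Repeat the key across the ciphertext: vsxvsxvsxvsx
e(4)−v(21): -17≡9 → j
f(5)−s(18): -13≡13 → n
m(12)−x(23): -11≡15 → p
d(3)−v(21): -18≡8 → i
y(24)−s(18): 6 → g
r(17)−x(23): -6≡20 → u
b(1)−v(21): -20≡6 → g
y(24)−s(18): 6 → g
v(21)−x(23): -2≡24 → y
y(24)−v(21): 3 → d
o(14)−s(18): -4≡22 → w
o(14)−x(23): -9≡17 → r

jnpiguggydwr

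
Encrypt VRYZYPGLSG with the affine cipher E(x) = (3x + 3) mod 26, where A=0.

V(21): 3·21+3=66≡14 → O
R(17): 3·17+3=54≡2 → C
Y(24): 3·24+3=75≡23 → X
Z(25): 3·25+3=78≡0 → A
Y(24): 3·24+3=75≡23 → X
P(15): 3·15+3=48≡22 → W
G(6): 3·6+3=21 → V
L(11): 3·11+3=36≡10 → K
S(18): 3·18+3=57≡5 → F
G(6): 3·6+3=21 → V

OCXAXWVKFV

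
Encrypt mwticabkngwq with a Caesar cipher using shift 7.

m(12): 12+7=19 → t
w(22): 22+7=29≡3 → d
t(19): 19+7=26≡0 → a
i(8): 8+7=15 → p
c(2): 2+7=9 → j
a(0): 0+7=7 → h
b(1): 1+7=8 → i
k(10): 10+7=17 → r
n(13): 13+7=20 → u
g(6): 6+7=13 → n
w(22): 22+7=29≡3 → d
q(16): 16+7=23 → x

tdapjhirundx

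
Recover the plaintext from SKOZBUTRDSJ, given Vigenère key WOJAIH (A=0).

Repeat the key across the ciphertext: WOJAIHWOJAI
S(18)−W(22): -4≡22 → W
K(10)−O(14): -4≡22 → W
O(14)−J(9): 5 → F
Z(25)−A(0): 25 → Z
B(1)−I(8): -7≡19 → T
U(20)−H(7): 13 → N
T(19)−W(22): -3≡23 → X
R(17)−O(14): 3 → D
D(3)−J(9): -6≡20 → U
S(18)−A(0): 18 → S
J(9)−I(8): 1 → B

WWFZTNXDUSB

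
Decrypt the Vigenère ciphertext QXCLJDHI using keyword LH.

Repeat the key across the ciphertext: LHLHLHLH
Q(16)−L(11): 5 → F
X(23)−H(7): 16 → Q
C(2)−L(11): -9≡17 → R
L(11)−H(7): 4 → E
J(9)−L(11): -2≡24 → Y
D(3)−H(7): -4≡22 → W
H(7)−L(11): -4≡22 → W
I(8)−H(7): 1 → B

FQREYWWB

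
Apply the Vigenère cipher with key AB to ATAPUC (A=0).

Repeat the key across the message: ABABAB
A(0)+A(0): 0 → A
T(19)+B(1): 20 → U
A(0)+A(0): 0 → A
P(15)+B(1): 16 → Q
U(20)+A(0): 20 → U
C(2)+B(1): 3 → D

AUAQUD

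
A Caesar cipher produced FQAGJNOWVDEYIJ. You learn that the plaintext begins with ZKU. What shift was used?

6

From the crib: F(5)−Z(25)=-20≡6, so the shift is 6.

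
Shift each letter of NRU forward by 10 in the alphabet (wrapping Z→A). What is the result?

N(13): 13+10=23 → X
R(17): 17+10=27≡1 → B
U(20): 20+10=30≡4 → E

XBE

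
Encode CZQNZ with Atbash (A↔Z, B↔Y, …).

C(2) → X(23)
Z(25) → A(0)
Q(16) → J(9)
N(13) → M(12)
Z(25) → A(0)

XAJMA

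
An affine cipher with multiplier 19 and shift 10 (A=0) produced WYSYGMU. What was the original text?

CYKYIWG

The inverse of 19 mod 26 is 11, since 19·11=209≡1. Apply D(y)=11·(y−10) mod 26:
W(22): 11·(22−10)=132≡2 → C
Y(24): 11·(24−10)=154≡24 → Y
S(18): 11·(18−10)=88≡10 → K
Y(24): 11·(24−10)=154≡24 → Y
G(6): 11·(6−10)=-44≡8 → I
M(12): 11·(12−10)=22 → W
U(20): 11·(20−10)=110≡6 → G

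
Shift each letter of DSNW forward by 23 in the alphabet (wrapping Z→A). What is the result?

APKT

D(3): 3+23=26≡0 → A
S(18): 18+23=41≡15 → P
N(13): 13+23=36≡10 → K
W(22): 22+23=45≡19 → T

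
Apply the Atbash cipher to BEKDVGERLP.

YVPWETVIOK

B(1) → Y(24)
E(4) → V(21)
K(10) → P(15)
D(3) → W(22)
V(21) → E(4)
G(6) → T(19)
E(4) → V(21)
R(17) → I(8)
L(11) → O(14)
P(15) → K(10)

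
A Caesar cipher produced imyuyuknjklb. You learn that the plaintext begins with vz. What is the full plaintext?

From the crib: i(8)−v(21)=-13≡13, so the shift is 13.
Subtract 13 from each ciphertext letter:
i(8): 8−13=-5≡21 → v
m(12): 12−13=-1≡25 → z
y(24): 24−13=11 → l
u(20): 20−13=7 → h
y(24): 24−13=11 → l
u(20): 20−13=7 → h
k(10): 10−13=-3≡23 → x
n(13): 13−13=0 → a
j(9): 9−13=-4≡22 → w
k(10): 10−13=-3≡23 → x
l(11): 11−13=-2≡24 → y
b(1): 1−13=-12≡14 → o

vzlhlhxawxyo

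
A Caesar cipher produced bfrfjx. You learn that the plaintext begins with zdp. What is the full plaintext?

zdpdhv

From the crib: b(1)−z(25)=-24≡2, so the shift is 2.
Subtract 2 from each ciphertext letter:
b(1): 1−2=-1≡25 → z
f(5): 5−2=3 → d
r(17): 17−2=15 → p
f(5): 5−2=3 → d
j(9): 9−2=7 → h
x(23): 23−2=21 → v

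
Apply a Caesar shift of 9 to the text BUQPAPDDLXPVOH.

B(1): 1+9=10 → K
U(20): 20+9=29≡3 → D
Q(16): 16+9=25 → Z
P(15): 15+9=24 → Y
A(0): 0+9=9 → J
P(15): 15+9=24 → Y
D(3): 3+9=12 → M
D(3): 3+9=12 → M
L(11): 11+9=20 → U
X(23): 23+9=32≡6 → G
P(15): 15+9=24 → Y
V(21): 21+9=30≡4 → E
O(14): 14+9=23 → X
H(7): 7+9=16 → Q

KDZYJYMMUGYEXQ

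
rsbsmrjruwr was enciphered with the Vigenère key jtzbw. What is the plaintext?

izcrqiqstai

Repeat the key across the ciphertext: jtzbwjtzbwj
r(17)−j(9): 8 → i
s(18)−t(19): -1≡25 → z
b(1)−z(25): -24≡2 → c
s(18)−b(1): 17 → r
m(12)−w(22): -10≡16 → q
r(17)−j(9): 8 → i
j(9)−t(19): -10≡16 → q
r(17)−z(25): -8≡18 → s
u(20)−b(1): 19 → t
w(22)−w(22): 0 → a
r(17)−j(9): 8 → i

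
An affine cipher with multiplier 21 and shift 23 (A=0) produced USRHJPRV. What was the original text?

LBWYIMWQ

The inverse of 21 mod 26 is 5, since 21·5=105≡1. Apply D(y)=5·(y−23) mod 26:
U(20): 5·(20−23)=-15≡11 → L
S(18): 5·(18−23)=-25≡1 → B
R(17): 5·(17−23)=-30≡22 → W
H(7): 5·(7−23)=-80≡24 → Y
J(9): 5·(9−23)=-70≡8 → I
P(15): 5·(15−23)=-40≡12 → M
R(17): 5·(17−23)=-30≡22 → W
V(21): 5·(21−23)=-10≡16 → Q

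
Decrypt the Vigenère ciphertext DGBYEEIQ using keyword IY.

Repeat the key across the ciphertext: IYIYIYIY
D(3)−I(8): -5≡21 → V
G(6)−Y(24): -18≡8 → I
B(1)−I(8): -7≡19 → T
Y(24)−Y(24): 0 → A
E(4)−I(8): -4≡22 → W
E(4)−Y(24): -20≡6 → G
I(8)−I(8): 0 → A
Q(16)−Y(24): -8≡18 → S

VITAWGAS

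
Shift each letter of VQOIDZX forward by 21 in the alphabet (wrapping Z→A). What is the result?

V(21): 21+21=42≡16 → Q
Q(16): 16+21=37≡11 → L
O(14): 14+21=35≡9 → J
I(8): 8+21=29≡3 → D
D(3): 3+21=24 → Y
Z(25): 25+21=46≡20 → U
X(23): 23+21=44≡18 → S

QLJDYUS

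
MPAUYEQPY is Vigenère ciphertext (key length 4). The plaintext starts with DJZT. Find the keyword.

Subtract each crib letter from the matching ciphertext letter (mod 26):
M(12)−D(3)=9 → J
P(15)−J(9)=6 → G
A(0)−Z(25)=-25≡1 → B
U(20)−T(19)=1 → B

JGBB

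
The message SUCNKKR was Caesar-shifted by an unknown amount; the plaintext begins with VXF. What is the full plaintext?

VXFQNNU

From the crib: S(18)−V(21)=-3≡23, so the shift is 23.
Subtract 23 from each ciphertext letter:
S(18): 18−23=-5≡21 → V
U(20): 20−23=-3≡23 → X
C(2): 2−23=-21≡5 → F
N(13): 13−23=-10≡16 → Q
K(10): 10−23=-13≡13 → N
K(10): 10−23=-13≡13 → N
R(17): 17−23=-6≡20 → U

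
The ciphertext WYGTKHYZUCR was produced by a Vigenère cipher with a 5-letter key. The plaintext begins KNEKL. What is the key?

MLCJZ

Subtract each crib letter from the matching ciphertext letter (mod 26):
W(22)−K(10)=12 → M
Y(24)−N(13)=11 → L
G(6)−E(4)=2 → C
T(19)−K(10)=9 → J
K(10)−L(11)=-1≡25 → Z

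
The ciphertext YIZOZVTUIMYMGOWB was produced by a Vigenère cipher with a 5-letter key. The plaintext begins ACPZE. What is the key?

Subtract each crib letter from the matching ciphertext letter (mod 26):
Y(24)−A(0)=24 → Y
I(8)−C(2)=6 → G
Z(25)−P(15)=10 → K
O(14)−Z(25)=-11≡15 → P
Z(25)−E(4)=21 → V

YGKPV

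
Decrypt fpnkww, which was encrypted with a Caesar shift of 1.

eomjvv

f(5): 5−1=4 → e
p(15): 15−1=14 → o
n(13): 13−1=12 → m
k(10): 10−1=9 → j
w(22): 22−1=21 → v
w(22): 22−1=21 → v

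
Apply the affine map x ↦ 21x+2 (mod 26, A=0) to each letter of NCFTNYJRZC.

N(13): 21·13+2=275≡15 → P
C(2): 21·2+2=44≡18 → S
F(5): 21·5+2=107≡3 → D
T(19): 21·19+2=401≡11 → L
N(13): 21·13+2=275≡15 → P
Y(24): 21·24+2=506≡12 → M
J(9): 21·9+2=191≡9 → J
R(17): 21·17+2=359≡21 → V
Z(25): 21·25+2=527≡7 → H
C(2): 21·2+2=44≡18 → S

PSDLPMJVHS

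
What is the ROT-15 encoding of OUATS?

O(14): 14+15=29≡3 → D
U(20): 20+15=35≡9 → J
A(0): 0+15=15 → P
T(19): 19+15=34≡8 → I
S(18): 18+15=33≡7 → H

DJPIH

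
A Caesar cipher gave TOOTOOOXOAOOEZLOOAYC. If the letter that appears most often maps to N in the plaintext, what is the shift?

The most frequent ciphertext letter is O (appears 10 times).
O is position 14; N is position 13.
Shift = 1.

1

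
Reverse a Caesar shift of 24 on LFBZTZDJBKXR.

NHDBVBFLDMZT

L(11): 11−24=-13≡13 → N
F(5): 5−24=-19≡7 → H
B(1): 1−24=-23≡3 → D
Z(25): 25−24=1 → B
T(19): 19−24=-5≡21 → V
Z(25): 25−24=1 → B
D(3): 3−24=-21≡5 → F
J(9): 9−24=-15≡11 → L
B(1): 1−24=-23≡3 → D
K(10): 10−24=-14≡12 → M
X(23): 23−24=-1≡25 → Z
R(17): 17−24=-7≡19 → T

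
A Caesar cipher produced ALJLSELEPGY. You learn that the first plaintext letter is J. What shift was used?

17

From the crib: A(0)−J(9)=-9≡17, so the shift is 17.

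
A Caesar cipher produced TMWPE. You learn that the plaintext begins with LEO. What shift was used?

From the crib: T(19)−L(11)=8, so the shift is 8.

8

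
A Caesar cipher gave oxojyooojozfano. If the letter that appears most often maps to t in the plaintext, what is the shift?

The most frequent ciphertext letter is o (appears 7 times).
o is position 14; t is position 19.
Shift = -5≡21.

21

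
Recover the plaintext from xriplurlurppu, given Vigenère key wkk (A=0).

Repeat the key across the ciphertext: wkkwkkwkkwkkw
x(23)−w(22): 1 → b
r(17)−k(10): 7 → h
i(8)−k(10): -2≡24 → y
p(15)−w(22): -7≡19 → t
l(11)−k(10): 1 → b
u(20)−k(10): 10 → k
r(17)−w(22): -5≡21 → v
l(11)−k(10): 1 → b
u(20)−k(10): 10 → k
r(17)−w(22): -5≡21 → v
p(15)−k(10): 5 → f
p(15)−k(10): 5 → f
u(20)−w(22): -2≡24 → y

bhytbkvbkvffy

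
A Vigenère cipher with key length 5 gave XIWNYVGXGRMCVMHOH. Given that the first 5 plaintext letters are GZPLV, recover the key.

RJHCD

Subtract each crib letter from the matching ciphertext letter (mod 26):
X(23)−G(6)=17 → R
I(8)−Z(25)=-17≡9 → J
W(22)−P(15)=7 → H
N(13)−L(11)=2 → C
Y(24)−V(21)=3 → D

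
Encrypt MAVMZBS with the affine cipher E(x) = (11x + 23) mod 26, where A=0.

M(12): 11·12+23=155≡25 → Z
A(0): 11·0+23=23 → X
V(21): 11·21+23=254≡20 → U
M(12): 11·12+23=155≡25 → Z
Z(25): 11·25+23=298≡12 → M
B(1): 11·1+23=34≡8 → I
S(18): 11·18+23=221≡13 → N

ZXUZMIN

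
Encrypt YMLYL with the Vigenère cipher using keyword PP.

Repeat the key across the message: PPPPP
Y(24)+P(15): 39≡13 → N
M(12)+P(15): 27≡1 → B
L(11)+P(15): 26≡0 → A
Y(24)+P(15): 39≡13 → N
L(11)+P(15): 26≡0 → A

NBANA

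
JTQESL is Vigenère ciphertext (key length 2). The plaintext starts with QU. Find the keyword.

Subtract each crib letter from the matching ciphertext letter (mod 26):
J(9)−Q(16)=-7≡19 → T
T(19)−U(20)=-1≡25 → Z

TZ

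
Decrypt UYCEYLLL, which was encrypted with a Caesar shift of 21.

ZDHJDQQQ

U(20): 20−21=-1≡25 → Z
Y(24): 24−21=3 → D
C(2): 2−21=-19≡7 → H
E(4): 4−21=-17≡9 → J
Y(24): 24−21=3 → D
L(11): 11−21=-10≡16 → Q
L(11): 11−21=-10≡16 → Q
L(11): 11−21=-10≡16 → Q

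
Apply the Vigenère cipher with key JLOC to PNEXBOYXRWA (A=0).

YYSZKZMZAHO

Repeat the key across the message: JLOCJLOCJLO
P(15)+J(9): 24 → Y
N(13)+L(11): 24 → Y
E(4)+O(14): 18 → S
X(23)+C(2): 25 → Z
B(1)+J(9): 10 → K
O(14)+L(11): 25 → Z
Y(24)+O(14): 38≡12 → M
X(23)+C(2): 25 → Z
R(17)+J(9): 26≡0 → A
W(22)+L(11): 33≡7 → H
A(0)+O(14): 14 → O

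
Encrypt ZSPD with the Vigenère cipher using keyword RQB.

QIQU

Repeat the key across the message: RQBR
Z(25)+R(17): 42≡16 → Q
S(18)+Q(16): 34≡8 → I
P(15)+B(1): 16 → Q
D(3)+R(17): 20 → U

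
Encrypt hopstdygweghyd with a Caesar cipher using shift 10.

ryzcdniqgoqrin

h(7): 7+10=17 → r
o(14): 14+10=24 → y
p(15): 15+10=25 → z
s(18): 18+10=28≡2 → c
t(19): 19+10=29≡3 → d
d(3): 3+10=13 → n
y(24): 24+10=34≡8 → i
g(6): 6+10=16 → q
w(22): 22+10=32≡6 → g
e(4): 4+10=14 → o
g(6): 6+10=16 → q
h(7): 7+10=17 → r
y(24): 24+10=34≡8 → i
d(3): 3+10=13 → n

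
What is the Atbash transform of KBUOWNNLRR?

K(10) → P(15)
B(1) → Y(24)
U(20) → F(5)
O(14) → L(11)
W(22) → D(3)
N(13) → M(12)
N(13) → M(12)
L(11) → O(14)
R(17) → I(8)
R(17) → I(8)

PYFLDMMOII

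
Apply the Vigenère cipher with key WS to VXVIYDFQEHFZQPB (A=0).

RPRAUVBIAZBRMHX

Repeat the key across the message: WSWSWSWSWSWSWSW
V(21)+W(22): 43≡17 → R
X(23)+S(18): 41≡15 → P
V(21)+W(22): 43≡17 → R
I(8)+S(18): 26≡0 → A
Y(24)+W(22): 46≡20 → U
D(3)+S(18): 21 → V
F(5)+W(22): 27≡1 → B
Q(16)+S(18): 34≡8 → I
E(4)+W(22): 26≡0 → A
H(7)+S(18): 25 → Z
F(5)+W(22): 27≡1 → B
Z(25)+S(18): 43≡17 → R
Q(16)+W(22): 38≡12 → M
P(15)+S(18): 33≡7 → H
B(1)+W(22): 23 → X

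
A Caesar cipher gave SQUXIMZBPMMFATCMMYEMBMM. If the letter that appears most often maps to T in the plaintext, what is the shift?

The most frequent ciphertext letter is M (appears 8 times).
M is position 12; T is position 19.
Shift = -7≡19.

19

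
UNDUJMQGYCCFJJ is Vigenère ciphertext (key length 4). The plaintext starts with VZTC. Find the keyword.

Subtract each crib letter from the matching ciphertext letter (mod 26):
U(20)−V(21)=-1≡25 → Z
N(13)−Z(25)=-12≡14 → O
D(3)−T(19)=-16≡10 → K
U(20)−C(2)=18 → S

ZOKS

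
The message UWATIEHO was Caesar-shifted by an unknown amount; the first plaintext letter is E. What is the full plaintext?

EGKDSORY

From the crib: U(20)−E(4)=16, so the shift is 16.
Subtract 16 from each ciphertext letter:
U(20): 20−16=4 → E
W(22): 22−16=6 → G
A(0): 0−16=-16≡10 → K
T(19): 19−16=3 → D
I(8): 8−16=-8≡18 → S
E(4): 4−16=-12≡14 → O
H(7): 7−16=-9≡17 → R
O(14): 14−16=-2≡24 → Y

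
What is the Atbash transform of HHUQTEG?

H(7) → S(18)
H(7) → S(18)
U(20) → F(5)
Q(16) → J(9)
T(19) → G(6)
E(4) → V(21)
G(6) → T(19)

SSFJGVT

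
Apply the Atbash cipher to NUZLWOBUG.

N(13) → M(12)
U(20) → F(5)
Z(25) → A(0)
L(11) → O(14)
W(22) → D(3)
O(14) → L(11)
B(1) → Y(24)
U(20) → F(5)
G(6) → T(19)

MFAODLYFT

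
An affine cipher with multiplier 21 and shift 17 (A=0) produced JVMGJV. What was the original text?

The inverse of 21 mod 26 is 5, since 21·5=105≡1. Apply D(y)=5·(y−17) mod 26:
J(9): 5·(9−17)=-40≡12 → M
V(21): 5·(21−17)=20 → U
M(12): 5·(12−17)=-25≡1 → B
G(6): 5·(6−17)=-55≡23 → X
J(9): 5·(9−17)=-40≡12 → M
V(21): 5·(21−17)=20 → U

MUBXMU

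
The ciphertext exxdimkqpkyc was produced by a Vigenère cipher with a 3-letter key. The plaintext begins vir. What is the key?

jpg

Subtract each crib letter from the matching ciphertext letter (mod 26):
e(4)−v(21)=-17≡9 → j
x(23)−i(8)=15 → p
x(23)−r(17)=6 → g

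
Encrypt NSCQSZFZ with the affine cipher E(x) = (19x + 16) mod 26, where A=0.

N(13): 19·13+16=263≡3 → D
S(18): 19·18+16=358≡20 → U
C(2): 19·2+16=54≡2 → C
Q(16): 19·16+16=320≡8 → I
S(18): 19·18+16=358≡20 → U
Z(25): 19·25+16=491≡23 → X
F(5): 19·5+16=111≡7 → H
Z(25): 19·25+16=491≡23 → X

DUCIUXHX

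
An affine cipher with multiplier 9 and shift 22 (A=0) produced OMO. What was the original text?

The inverse of 9 mod 26 is 3, since 9·3=27≡1. Apply D(y)=3·(y−22) mod 26:
O(14): 3·(14−22)=-24≡2 → C
M(12): 3·(12−22)=-30≡22 → W
O(14): 3·(14−22)=-24≡2 → C

CWC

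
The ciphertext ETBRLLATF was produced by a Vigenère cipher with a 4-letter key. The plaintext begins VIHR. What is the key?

Subtract each crib letter from the matching ciphertext letter (mod 26):
E(4)−V(21)=-17≡9 → J
T(19)−I(8)=11 → L
B(1)−H(7)=-6≡20 → U
R(17)−R(17)=0 → A

JLUA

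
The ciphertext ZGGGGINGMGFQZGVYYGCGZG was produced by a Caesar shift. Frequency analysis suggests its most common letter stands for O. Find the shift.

The most frequent ciphertext letter is G (appears 10 times).
G is position 6; O is position 14.
Shift = -8≡18.

18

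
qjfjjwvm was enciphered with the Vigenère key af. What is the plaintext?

qefejrvh

Repeat the key across the ciphertext: afafafaf
q(16)−a(0): 16 → q
j(9)−f(5): 4 → e
f(5)−a(0): 5 → f
j(9)−f(5): 4 → e
j(9)−a(0): 9 → j
w(22)−f(5): 17 → r
v(21)−a(0): 21 → v
m(12)−f(5): 7 → h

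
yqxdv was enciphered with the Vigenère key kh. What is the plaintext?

ojnwl

Repeat the key across the ciphertext: khkhk
y(24)−k(10): 14 → o
q(16)−h(7): 9 → j
x(23)−k(10): 13 → n
d(3)−h(7): -4≡22 → w
v(21)−k(10): 11 → l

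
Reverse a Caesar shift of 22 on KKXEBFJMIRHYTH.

K(10): 10−22=-12≡14 → O
K(10): 10−22=-12≡14 → O
X(23): 23−22=1 → B
E(4): 4−22=-18≡8 → I
B(1): 1−22=-21≡5 → F
F(5): 5−22=-17≡9 → J
J(9): 9−22=-13≡13 → N
M(12): 12−22=-10≡16 → Q
I(8): 8−22=-14≡12 → M
R(17): 17−22=-5≡21 → V
H(7): 7−22=-15≡11 → L
Y(24): 24−22=2 → C
T(19): 19−22=-3≡23 → X
H(7): 7−22=-15≡11 → L

OOBIFJNQMVLCXL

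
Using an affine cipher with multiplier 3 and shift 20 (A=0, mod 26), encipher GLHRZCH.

G(6): 3·6+20=38≡12 → M
L(11): 3·11+20=53≡1 → B
H(7): 3·7+20=41≡15 → P
R(17): 3·17+20=71≡19 → T
Z(25): 3·25+20=95≡17 → R
C(2): 3·2+20=26≡0 → A
H(7): 3·7+20=41≡15 → P

MBPTRAP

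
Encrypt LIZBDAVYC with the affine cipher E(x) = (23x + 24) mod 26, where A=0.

RABVPYNES

L(11): 23·11+24=277≡17 → R
I(8): 23·8+24=208≡0 → A
Z(25): 23·25+24=599≡1 → B
B(1): 23·1+24=47≡21 → V
D(3): 23·3+24=93≡15 → P
A(0): 23·0+24=24 → Y
V(21): 23·21+24=507≡13 → N
Y(24): 23·24+24=576≡4 → E
C(2): 23·2+24=70≡18 → S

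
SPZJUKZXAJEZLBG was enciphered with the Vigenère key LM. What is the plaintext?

HDOXJYOLPXTNAPV

Repeat the key across the ciphertext: LMLMLMLMLMLMLML
S(18)−L(11): 7 → H
P(15)−M(12): 3 → D
Z(25)−L(11): 14 → O
J(9)−M(12): -3≡23 → X
U(20)−L(11): 9 → J
K(10)−M(12): -2≡24 → Y
Z(25)−L(11): 14 → O
X(23)−M(12): 11 → L
A(0)−L(11): -11≡15 → P
J(9)−M(12): -3≡23 → X
E(4)−L(11): -7≡19 → T
Z(25)−M(12): 13 → N
L(11)−L(11): 0 → A
B(1)−M(12): -11≡15 → P
G(6)−L(11): -5≡21 → V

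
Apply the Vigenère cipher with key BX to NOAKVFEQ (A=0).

OLBHWCFN

Repeat the key across the message: BXBXBXBX
N(13)+B(1): 14 → O
O(14)+X(23): 37≡11 → L
A(0)+B(1): 1 → B
K(10)+X(23): 33≡7 → H
V(21)+B(1): 22 → W
F(5)+X(23): 28≡2 → C
E(4)+B(1): 5 → F
Q(16)+X(23): 39≡13 → N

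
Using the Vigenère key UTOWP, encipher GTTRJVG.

AMHNYPZ

Repeat the key across the message: UTOWPUT
G(6)+U(20): 26≡0 → A
T(19)+T(19): 38≡12 → M
T(19)+O(14): 33≡7 → H
R(17)+W(22): 39≡13 → N
J(9)+P(15): 24 → Y
V(21)+U(20): 41≡15 → P
G(6)+T(19): 25 → Z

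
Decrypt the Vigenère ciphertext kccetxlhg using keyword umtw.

qqjizlslm

Repeat the key across the ciphertext: umtwumtwu
k(10)−u(20): -10≡16 → q
c(2)−m(12): -10≡16 → q
c(2)−t(19): -17≡9 → j
e(4)−w(22): -18≡8 → i
t(19)−u(20): -1≡25 → z
x(23)−m(12): 11 → l
l(11)−t(19): -8≡18 → s
h(7)−w(22): -15≡11 → l
g(6)−u(20): -14≡12 → m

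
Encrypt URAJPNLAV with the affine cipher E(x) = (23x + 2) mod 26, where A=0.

U(20): 23·20+2=462≡20 → U
R(17): 23·17+2=393≡3 → D
A(0): 23·0+2=2 → C
J(9): 23·9+2=209≡1 → B
P(15): 23·15+2=347≡9 → J
N(13): 23·13+2=301≡15 → P
L(11): 23·11+2=255≡21 → V
A(0): 23·0+2=2 → C
V(21): 23·21+2=485≡17 → R

UDCBJPVCR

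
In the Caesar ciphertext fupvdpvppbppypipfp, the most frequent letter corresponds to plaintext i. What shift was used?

The most frequent ciphertext letter is p (appears 9 times).
p is position 15; i is position 8.
Shift = 7.

7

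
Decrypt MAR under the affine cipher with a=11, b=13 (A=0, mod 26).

The inverse of 11 mod 26 is 19, since 11·19=209≡1. Apply D(y)=19·(y−13) mod 26:
M(12): 19·(12−13)=-19≡7 → H
A(0): 19·(0−13)=-247≡13 → N
R(17): 19·(17−13)=76≡24 → Y

HNY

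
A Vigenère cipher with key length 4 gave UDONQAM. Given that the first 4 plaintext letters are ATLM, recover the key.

UKDB

Subtract each crib letter from the matching ciphertext letter (mod 26):
U(20)−A(0)=20 → U
D(3)−T(19)=-16≡10 → K
O(14)−L(11)=3 → D
N(13)−M(12)=1 → B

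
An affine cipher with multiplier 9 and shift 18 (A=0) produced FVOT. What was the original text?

NJOD

The inverse of 9 mod 26 is 3, since 9·3=27≡1. Apply D(y)=3·(y−18) mod 26:
F(5): 3·(5−18)=-39≡13 → N
V(21): 3·(21−18)=9 → J
O(14): 3·(14−18)=-12≡14 → O
T(19): 3·(19−18)=3 → D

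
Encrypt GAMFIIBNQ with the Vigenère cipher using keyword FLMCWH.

Repeat the key across the message: FLMCWHFLM
G(6)+F(5): 11 → L
A(0)+L(11): 11 → L
M(12)+M(12): 24 → Y
F(5)+C(2): 7 → H
I(8)+W(22): 30≡4 → E
I(8)+H(7): 15 → P
B(1)+F(5): 6 → G
N(13)+L(11): 24 → Y
Q(16)+M(12): 28≡2 → C

LLYHEPGYC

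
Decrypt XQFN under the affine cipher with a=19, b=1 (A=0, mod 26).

IJSC

The inverse of 19 mod 26 is 11, since 19·11=209≡1. Apply D(y)=11·(y−1) mod 26:
X(23): 11·(23−1)=242≡8 → I
Q(16): 11·(16−1)=165≡9 → J
F(5): 11·(5−1)=44≡18 → S
N(13): 11·(13−1)=132≡2 → C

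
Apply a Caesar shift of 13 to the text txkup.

t(19): 19+13=32≡6 → g
x(23): 23+13=36≡10 → k
k(10): 10+13=23 → x
u(20): 20+13=33≡7 → h
p(15): 15+13=28≡2 → c

gkxhc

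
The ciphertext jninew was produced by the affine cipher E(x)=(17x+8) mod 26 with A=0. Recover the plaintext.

xlalmk

The inverse of 17 mod 26 is 23, since 17·23=391≡1. Apply D(y)=23·(y−8) mod 26:
j(9): 23·(9−8)=23 → x
n(13): 23·(13−8)=115≡11 → l
i(8): 23·(8−8)=0 → a
n(13): 23·(13−8)=115≡11 → l
e(4): 23·(4−8)=-92≡12 → m
w(22): 23·(22−8)=322≡10 → k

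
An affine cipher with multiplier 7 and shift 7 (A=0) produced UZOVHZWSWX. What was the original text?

The inverse of 7 mod 26 is 15, since 7·15=105≡1. Apply D(y)=15·(y−7) mod 26:
U(20): 15·(20−7)=195≡13 → N
Z(25): 15·(25−7)=270≡10 → K
O(14): 15·(14−7)=105≡1 → B
V(21): 15·(21−7)=210≡2 → C
H(7): 15·(7−7)=0 → A
Z(25): 15·(25−7)=270≡10 → K
W(22): 15·(22−7)=225≡17 → R
S(18): 15·(18−7)=165≡9 → J
W(22): 15·(22−7)=225≡17 → R
X(23): 15·(23−7)=240≡6 → G

NKBCAKRJRG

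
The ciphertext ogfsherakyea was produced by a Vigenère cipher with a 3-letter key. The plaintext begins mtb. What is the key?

Subtract each crib letter from the matching ciphertext letter (mod 26):
o(14)−m(12)=2 → c
g(6)−t(19)=-13≡13 → n
f(5)−b(1)=4 → e

cne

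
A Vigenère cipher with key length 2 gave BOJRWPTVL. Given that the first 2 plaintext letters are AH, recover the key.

BH

Subtract each crib letter from the matching ciphertext letter (mod 26):
B(1)−A(0)=1 → B
O(14)−H(7)=7 → H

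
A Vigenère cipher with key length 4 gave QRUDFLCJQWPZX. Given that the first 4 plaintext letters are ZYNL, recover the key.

Subtract each crib letter from the matching ciphertext letter (mod 26):
Q(16)−Z(25)=-9≡17 → R
R(17)−Y(24)=-7≡19 → T
U(20)−N(13)=7 → H
D(3)−L(11)=-8≡18 → S

RTHS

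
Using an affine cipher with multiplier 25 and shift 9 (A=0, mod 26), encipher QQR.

TTS

Q(16): 25·16+9=409≡19 → T
Q(16): 25·16+9=409≡19 → T
R(17): 25·17+9=434≡18 → S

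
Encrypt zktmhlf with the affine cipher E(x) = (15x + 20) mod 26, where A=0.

fotsvdr

z(25): 15·25+20=395≡5 → f
k(10): 15·10+20=170≡14 → o
t(19): 15·19+20=305≡19 → t
m(12): 15·12+20=200≡18 → s
h(7): 15·7+20=125≡21 → v
l(11): 15·11+20=185≡3 → d
f(5): 15·5+20=95≡17 → r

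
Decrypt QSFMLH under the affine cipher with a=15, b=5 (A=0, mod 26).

The inverse of 15 mod 26 is 7, since 15·7=105≡1. Apply D(y)=7·(y−5) mod 26:
Q(16): 7·(16−5)=77≡25 → Z
S(18): 7·(18−5)=91≡13 → N
F(5): 7·(5−5)=0 → A
M(12): 7·(12−5)=49≡23 → X
L(11): 7·(11−5)=42≡16 → Q
H(7): 7·(7−5)=14 → O

ZNAXQO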